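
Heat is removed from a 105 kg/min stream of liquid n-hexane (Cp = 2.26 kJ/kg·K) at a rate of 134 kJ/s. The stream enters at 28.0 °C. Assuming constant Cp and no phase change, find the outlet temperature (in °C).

T_out = -5.88 °C

Q = 134 kJ/s = 8040 kJ/min
ΔT = Q/(ṁ·Cp) = 8040/(105×2.26) = 33.881 K
T_out = 28.0 − 33.881 = -5.8812 °C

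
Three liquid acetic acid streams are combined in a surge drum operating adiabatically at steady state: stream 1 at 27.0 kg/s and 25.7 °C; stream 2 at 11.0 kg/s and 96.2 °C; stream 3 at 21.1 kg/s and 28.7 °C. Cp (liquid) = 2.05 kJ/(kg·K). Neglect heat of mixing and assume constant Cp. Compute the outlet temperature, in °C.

Energy balance with Q = 0: Σ ṁᵢCp,ᵢ(T_out − Tᵢ) = 0
T_out = Σ ṁᵢCp,ᵢTᵢ / Σ ṁᵢCp,ᵢ
      = 4833.2 / 121.16 = 39.893 °C

T_out = 39.9 °C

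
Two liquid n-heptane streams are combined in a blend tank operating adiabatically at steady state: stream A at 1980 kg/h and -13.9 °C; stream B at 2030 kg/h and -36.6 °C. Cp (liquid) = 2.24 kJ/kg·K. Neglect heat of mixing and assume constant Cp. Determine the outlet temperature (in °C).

T_out = -25.4 °C

Adiabatic, steady state ⇒ Σ ṁᵢCp,ᵢ(T_out − Tᵢ) = 0
T_out = Σ ṁᵢCp,ᵢTᵢ / Σ ṁᵢCp,ᵢ
      = -228080 / 8982.4 = -25.392 °C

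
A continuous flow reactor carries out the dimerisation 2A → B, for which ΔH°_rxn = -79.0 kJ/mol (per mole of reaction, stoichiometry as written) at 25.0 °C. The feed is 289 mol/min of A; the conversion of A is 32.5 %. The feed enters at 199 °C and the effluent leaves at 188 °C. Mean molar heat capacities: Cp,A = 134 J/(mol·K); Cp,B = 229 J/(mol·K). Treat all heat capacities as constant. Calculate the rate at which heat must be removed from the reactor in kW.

Q_out = 73.9 kW

Extent of reaction ξ = 0.325 × 289 / 2 = 46.962 mol/min
Reaction term: ξ·ΔH°_rxn = 46.962 × -79.0 = -3710 kJ/min
Sensible, feed 199→25 °C: -6738.3 kJ/min
Outlet flows (mol/min): A 195.07, B 46.962
Sensible, products 25→188 °C: 6013.8 kJ/min
Q = ΔH = -4434.6 kJ/min = -73.909 kW
Heat removed = 73.909 kW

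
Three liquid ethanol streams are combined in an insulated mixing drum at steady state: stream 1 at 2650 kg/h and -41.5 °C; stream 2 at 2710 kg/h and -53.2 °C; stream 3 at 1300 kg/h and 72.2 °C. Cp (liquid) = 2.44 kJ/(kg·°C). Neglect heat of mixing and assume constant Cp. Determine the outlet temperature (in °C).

Adiabatic, steady state ⇒ Σ ṁᵢCp,ᵢ(T_out − Tᵢ) = 0
T_out = Σ ṁᵢCp,ᵢTᵢ / Σ ṁᵢCp,ᵢ
      = -391100 / 16250 = -24.067 °C

T_out = -24.1 °C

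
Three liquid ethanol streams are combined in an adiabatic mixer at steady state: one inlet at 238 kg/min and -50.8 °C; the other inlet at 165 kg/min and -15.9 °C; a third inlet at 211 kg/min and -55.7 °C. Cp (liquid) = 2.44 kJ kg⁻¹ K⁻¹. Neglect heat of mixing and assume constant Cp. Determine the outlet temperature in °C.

Adiabatic, steady state ⇒ Σ ṁᵢCp,ᵢ(T_out − Tᵢ) = 0
T_out = Σ ṁᵢCp,ᵢTᵢ / Σ ṁᵢCp,ᵢ
      = -64579 / 1498.2 = -43.105 °C

T_out = -43.1 °C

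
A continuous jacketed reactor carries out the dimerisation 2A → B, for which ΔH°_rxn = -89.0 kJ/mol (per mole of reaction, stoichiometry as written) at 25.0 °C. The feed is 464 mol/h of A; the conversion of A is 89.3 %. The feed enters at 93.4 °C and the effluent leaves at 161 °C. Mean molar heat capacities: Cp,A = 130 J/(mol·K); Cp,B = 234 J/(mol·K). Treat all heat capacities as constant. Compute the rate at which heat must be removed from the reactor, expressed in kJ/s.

Q_out = 4.19 kJ/s

Extent of reaction ξ = 0.893 × 464 / 2 = 207.18 mol/h
Reaction term: ξ·ΔH°_rxn = 207.18 × -89.0 = -18439 kJ/h
Sensible, feed 93.4→25 °C: -4125.9 kJ/h
Outlet flows (mol/h): A 49.648, B 207.18
Sensible, products 25→161 °C: 7470.9 kJ/h
Q = ΔH = -15094 kJ/h = -4.1927 kW
Heat removed = 4.1927 kJ/s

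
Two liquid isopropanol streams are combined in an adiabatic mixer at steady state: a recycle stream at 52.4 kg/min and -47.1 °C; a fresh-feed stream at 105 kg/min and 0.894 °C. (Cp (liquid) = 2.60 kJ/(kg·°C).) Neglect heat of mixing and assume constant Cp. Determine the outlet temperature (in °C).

T_out = -15.1 °C

No heat crosses the boundary, so H_out = H_in.
T_out = Σ ṁᵢCp,ᵢTᵢ / Σ ṁᵢCp,ᵢ
      = -6172.8 / 409.24 = -15.084 °C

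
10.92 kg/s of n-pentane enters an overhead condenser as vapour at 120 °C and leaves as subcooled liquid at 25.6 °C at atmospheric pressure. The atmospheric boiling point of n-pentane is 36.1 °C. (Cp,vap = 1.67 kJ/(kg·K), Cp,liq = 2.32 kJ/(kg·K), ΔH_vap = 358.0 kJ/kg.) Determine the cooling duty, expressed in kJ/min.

Q_c = 342000 kJ/min

vapour 120→36.1 °C: -140.11 kJ/kg
condensation at 36.1 °C: -358 kJ/kg
liquid 36.1→25.6 °C: -24.36 kJ/kg
Δh = -140.11 + -358 + -24.36 = -522.47 kJ/kg
Q = ṁ·Δh = 10.92 kg/s × -522.47 kJ/kg = -5705.4 kJ/s
|Q| = 5705.4 kW = 342320 kJ/min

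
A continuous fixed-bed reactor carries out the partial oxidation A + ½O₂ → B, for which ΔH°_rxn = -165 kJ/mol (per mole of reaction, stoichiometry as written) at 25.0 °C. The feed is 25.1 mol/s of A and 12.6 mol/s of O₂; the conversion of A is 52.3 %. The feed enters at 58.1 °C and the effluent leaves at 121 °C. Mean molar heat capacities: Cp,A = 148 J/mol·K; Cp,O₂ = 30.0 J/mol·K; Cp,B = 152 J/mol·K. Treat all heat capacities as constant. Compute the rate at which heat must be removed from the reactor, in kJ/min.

Extent of reaction ξ = 0.523 × 25.1 = 13.127 mol/s
Reaction term: ξ·ΔH°_rxn = 13.127 × -165 = -2166 kJ/s
Sensible, feed 58.1→25 °C: -135.47 kJ/s
Outlet flows (mol/s): A 11.973, O₂ 6.0363, B 13.127
Sensible, products 25→121 °C: 379.05 kJ/s
Q = ΔH = -1922.4 kJ/s = -1922.4 kW
Heat removed = 115350 kJ/min

Q_out = 115000 kJ/min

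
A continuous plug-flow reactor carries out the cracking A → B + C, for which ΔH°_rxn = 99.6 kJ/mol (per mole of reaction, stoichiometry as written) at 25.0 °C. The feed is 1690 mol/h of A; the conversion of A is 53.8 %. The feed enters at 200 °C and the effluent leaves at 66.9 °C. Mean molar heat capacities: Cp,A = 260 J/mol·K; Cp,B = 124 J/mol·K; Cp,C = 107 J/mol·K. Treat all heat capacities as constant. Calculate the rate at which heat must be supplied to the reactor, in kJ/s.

Extent of reaction ξ = 0.538 × 1690 = 909.22 mol/h
Reaction term: ξ·ΔH°_rxn = 909.22 × 99.6 = 90558 kJ/h
Sensible, feed 200→25 °C: -76895 kJ/h
Outlet flows (mol/h): A 780.78, B 909.22, C 909.22
Sensible, products 25→66.9 °C: 17306 kJ/h
Q = ΔH = 30969 kJ/h = 8.6026 kW
Heat supplied = 8.6026 kJ/s

Q_in = 8.60 kJ/s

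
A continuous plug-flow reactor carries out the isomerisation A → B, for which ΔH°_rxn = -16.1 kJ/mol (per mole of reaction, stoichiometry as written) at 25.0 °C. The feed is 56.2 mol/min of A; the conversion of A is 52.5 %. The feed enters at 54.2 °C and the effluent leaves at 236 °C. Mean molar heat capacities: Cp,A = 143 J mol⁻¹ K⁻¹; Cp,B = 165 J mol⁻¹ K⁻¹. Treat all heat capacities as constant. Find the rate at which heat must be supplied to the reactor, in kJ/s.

Extent of reaction ξ = 0.525 × 56.2 = 29.505 mol/min
Reaction term: ξ·ΔH°_rxn = 29.505 × -16.1 = -475.03 kJ/min
Sensible, feed 54.2→25 °C: -234.67 kJ/min
Outlet flows (mol/min): A 26.695, B 29.505
Sensible, products 25→236 °C: 1832.7 kJ/min
Q = ΔH = 1123 kJ/min = 18.716 kW
Heat supplied = 18.716 kJ/s

Q_in = 18.7 kJ/s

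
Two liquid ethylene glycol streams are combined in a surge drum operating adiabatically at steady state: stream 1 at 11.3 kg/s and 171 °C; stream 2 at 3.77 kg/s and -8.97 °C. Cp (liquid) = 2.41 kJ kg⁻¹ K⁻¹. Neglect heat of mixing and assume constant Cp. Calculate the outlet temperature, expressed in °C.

Adiabatic, steady state ⇒ Σ ṁᵢCp,ᵢ(T_out − Tᵢ) = 0
Σ ṁᵢCp,ᵢTᵢ = 11.3×2.41×171 + 3.77×2.41×-8.97 = 4575.3
Σ ṁᵢCp,ᵢ = 11.3×2.41 + 3.77×2.41 = 36.319
T_out = 4575.3 / 36.319 = 125.98 °C

T_out = 126 °C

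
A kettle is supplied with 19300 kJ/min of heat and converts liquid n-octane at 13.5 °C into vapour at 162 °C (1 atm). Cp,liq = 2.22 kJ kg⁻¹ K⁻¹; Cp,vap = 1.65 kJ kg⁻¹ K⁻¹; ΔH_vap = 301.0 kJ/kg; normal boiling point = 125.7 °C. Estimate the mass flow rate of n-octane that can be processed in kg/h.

Δh = 2.22×(125.7−13.5) + 301.0 + 1.65×(162−125.7) = 609.98 kJ/kg
Q = 19300 kJ/min = 321.67 kJ/s = 1.158e+06 kJ/h
ṁ = Q/Δh = 1.158e+06 / 609.98 = 1898.4 kg/h

ṁ = 1900 kg/h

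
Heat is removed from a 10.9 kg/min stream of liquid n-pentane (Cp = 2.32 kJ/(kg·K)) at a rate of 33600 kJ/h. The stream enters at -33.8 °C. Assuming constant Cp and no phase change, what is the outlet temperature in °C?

Q = 33600 kJ/h = 560 kJ/min
ΔT = Q/(ṁ·Cp) = 560/(10.9×2.32) = 22.145 K
T_out = -33.8 − 22.145 = -55.945 °C

T_out = -55.9 °C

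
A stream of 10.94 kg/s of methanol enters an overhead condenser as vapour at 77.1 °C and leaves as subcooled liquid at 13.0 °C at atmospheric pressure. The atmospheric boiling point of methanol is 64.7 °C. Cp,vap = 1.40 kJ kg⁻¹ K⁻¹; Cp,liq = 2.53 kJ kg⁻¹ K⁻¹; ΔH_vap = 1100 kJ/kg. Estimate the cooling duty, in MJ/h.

vapour 77.1→64.7 °C: -17.36 kJ/kg
condensation at 64.7 °C: -1100 kJ/kg
liquid 64.7→13.0 °C: -130.8 kJ/kg
Δh = -17.36 + -1100 + -130.8 = -1248.2 kJ/kg
Q = ṁ·Δh = 10.94 kg/s × -1248.2 kJ/kg = -13655 kJ/s
|Q| = 13655 kW = 49158 MJ/h

Q_c = 49200 MJ/h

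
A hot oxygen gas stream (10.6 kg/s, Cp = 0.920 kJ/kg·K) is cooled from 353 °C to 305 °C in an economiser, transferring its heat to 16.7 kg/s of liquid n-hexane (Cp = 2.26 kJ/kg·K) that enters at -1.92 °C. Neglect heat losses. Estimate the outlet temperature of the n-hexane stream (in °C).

T_c,out = 10.5 °C

Heat released by hot stream: Q = 10.6 × 0.920 × (353 − 305) = 468.1 kJ/s
Energy balance on cold side (adiabatic exchanger): Q = ṁ_c·Cp_c·(T_c,out − T_c,in)
T_c,out = -1.92 + 468.1/(16.7 × 2.26) = 10.483 °C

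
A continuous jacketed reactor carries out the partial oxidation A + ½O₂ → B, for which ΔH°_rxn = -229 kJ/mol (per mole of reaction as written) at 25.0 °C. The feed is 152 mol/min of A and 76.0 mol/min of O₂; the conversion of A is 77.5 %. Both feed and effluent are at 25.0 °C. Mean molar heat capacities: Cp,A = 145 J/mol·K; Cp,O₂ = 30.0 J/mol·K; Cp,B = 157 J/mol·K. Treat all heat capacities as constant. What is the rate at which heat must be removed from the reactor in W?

Q_out = 450000 W

Extent of reaction ξ = 0.775 × 152 = 117.8 mol/min
Reaction term: ξ·ΔH°_rxn = 117.8 × -229 = -26976 kJ/min
Q = ΔH = -26976 kJ/min = -449.6 kW
Heat removed = 449600 W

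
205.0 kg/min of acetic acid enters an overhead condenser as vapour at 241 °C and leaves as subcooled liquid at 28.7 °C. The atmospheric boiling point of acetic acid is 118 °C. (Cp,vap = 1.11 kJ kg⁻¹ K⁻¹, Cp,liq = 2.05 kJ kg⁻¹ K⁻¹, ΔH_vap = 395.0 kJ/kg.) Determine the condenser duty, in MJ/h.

vapour 241→118 °C: -136.53 kJ/kg
condensation at 118 °C: -395 kJ/kg
liquid 118→28.7 °C: -183.06 kJ/kg
Δh = -136.53 + -395 + -183.06 = -714.6 kJ/kg
Q = ṁ·Δh = 205.0 kg/min × -714.6 kJ/kg = -146490 kJ/min
|Q| = 2441.5 kW = 8789.5 MJ/h

Q_c = 8790 MJ/h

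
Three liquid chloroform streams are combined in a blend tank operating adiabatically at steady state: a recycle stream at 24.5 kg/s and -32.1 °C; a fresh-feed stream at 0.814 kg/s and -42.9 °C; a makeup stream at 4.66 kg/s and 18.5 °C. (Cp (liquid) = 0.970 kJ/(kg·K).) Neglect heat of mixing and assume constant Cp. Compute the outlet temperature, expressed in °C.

No heat crosses the boundary, so H_out = H_in.
T_out = Σ ṁᵢCp,ᵢTᵢ / Σ ṁᵢCp,ᵢ
      = -713.11 / 29.075 = -24.527 °C

T_out = -24.5 °C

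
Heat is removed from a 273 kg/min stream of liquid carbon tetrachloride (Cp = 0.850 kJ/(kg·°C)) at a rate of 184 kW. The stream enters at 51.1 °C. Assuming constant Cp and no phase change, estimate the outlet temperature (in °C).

Q = 184 kW = 11040 kJ/min
ΔT = Q/(ṁ·Cp) = 11040/(273×0.850) = 47.576 K
T_out = 51.1 − 47.576 = 3.524 °C

T_out = 3.52 °C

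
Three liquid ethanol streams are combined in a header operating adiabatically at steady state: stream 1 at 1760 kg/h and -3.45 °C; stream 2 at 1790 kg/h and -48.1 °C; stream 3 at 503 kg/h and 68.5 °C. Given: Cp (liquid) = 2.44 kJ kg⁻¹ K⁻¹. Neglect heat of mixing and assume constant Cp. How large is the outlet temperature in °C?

Adiabatic, steady state ⇒ Σ ṁᵢCp,ᵢ(T_out − Tᵢ) = 0
Σ ṁᵢCp,ᵢTᵢ = 1760×2.44×-3.45 + 1790×2.44×-48.1 + 503×2.44×68.5 = -140830
Σ ṁᵢCp,ᵢ = 1760×2.44 + 1790×2.44 + 503×2.44 = 9889.3
T_out = -140830 / 9889.3 = -14.24 °C

T_out = -14.2 °C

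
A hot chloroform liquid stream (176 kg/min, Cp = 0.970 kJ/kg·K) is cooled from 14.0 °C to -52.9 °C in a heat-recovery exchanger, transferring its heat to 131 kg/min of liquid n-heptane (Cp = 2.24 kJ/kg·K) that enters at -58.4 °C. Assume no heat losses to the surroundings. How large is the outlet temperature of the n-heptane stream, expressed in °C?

T_c,out = -19.5 °C

Heat released by hot stream: Q = 176 × 0.970 × (14.0 − -52.9) = 11421 kJ/min
Energy balance on cold side (adiabatic exchanger): Q = ṁ_c·Cp_c·(T_c,out − T_c,in)
T_c,out = -58.4 + 11421/(131 × 2.24) = -19.478 °C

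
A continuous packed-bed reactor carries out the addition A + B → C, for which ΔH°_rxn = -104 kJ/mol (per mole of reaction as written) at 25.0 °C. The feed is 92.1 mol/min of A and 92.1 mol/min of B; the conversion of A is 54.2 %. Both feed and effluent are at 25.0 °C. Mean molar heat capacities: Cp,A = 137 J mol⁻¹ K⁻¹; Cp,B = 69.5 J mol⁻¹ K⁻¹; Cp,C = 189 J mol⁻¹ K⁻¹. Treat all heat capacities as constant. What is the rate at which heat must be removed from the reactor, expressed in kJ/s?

Extent of reaction ξ = 0.542 × 92.1 = 49.918 mol/min
Reaction term: ξ·ΔH°_rxn = 49.918 × -104 = -5191.5 kJ/min
Q = ΔH = -5191.5 kJ/min = -86.525 kW
Heat removed = 86.525 kJ/s

Q_out = 86.5 kJ/s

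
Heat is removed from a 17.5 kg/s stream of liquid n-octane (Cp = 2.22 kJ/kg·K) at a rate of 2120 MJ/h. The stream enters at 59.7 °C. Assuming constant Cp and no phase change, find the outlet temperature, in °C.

T_out = 44.5 °C

Q = 2120 MJ/h = 588.89 kJ/s
ΔT = Q/(ṁ·Cp) = 588.89/(17.5×2.22) = 15.158 K
T_out = 59.7 − 15.158 = 44.542 °C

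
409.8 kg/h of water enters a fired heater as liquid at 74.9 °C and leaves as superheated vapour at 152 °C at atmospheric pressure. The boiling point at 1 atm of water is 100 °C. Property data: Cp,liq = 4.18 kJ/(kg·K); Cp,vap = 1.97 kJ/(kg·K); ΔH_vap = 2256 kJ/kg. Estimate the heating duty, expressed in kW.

Q = 280 kW

liquid 74.9→100 °C: 104.92 kJ/kg
vaporisation at 100 °C: 2256 kJ/kg
vapour 100→152 °C: 102.44 kJ/kg
Δh = 104.92 + 2256 + 102.44 = 2463.4 kJ/kg
Q = ṁ·Δh = 409.8 kg/h × 2463.4 kJ/kg = 1.0095e+06 kJ/h
|Q| = 280.41 kW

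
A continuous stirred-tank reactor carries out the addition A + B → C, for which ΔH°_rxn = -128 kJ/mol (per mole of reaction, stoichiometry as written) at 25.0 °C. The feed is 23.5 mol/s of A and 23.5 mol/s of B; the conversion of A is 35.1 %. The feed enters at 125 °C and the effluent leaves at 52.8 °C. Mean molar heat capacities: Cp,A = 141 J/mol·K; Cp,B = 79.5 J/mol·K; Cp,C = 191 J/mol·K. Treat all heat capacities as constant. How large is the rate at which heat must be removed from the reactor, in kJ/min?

Q_out = 86200 kJ/min

Extent of reaction ξ = 0.351 × 23.5 = 8.2485 mol/s
Reaction term: ξ·ΔH°_rxn = 8.2485 × -128 = -1055.8 kJ/s
Sensible, feed 125→25 °C: -518.17 kJ/s
Outlet flows (mol/s): A 15.252, B 15.252, C 8.2485
Sensible, products 25→52.8 °C: 137.29 kJ/s
Q = ΔH = -1436.7 kJ/s = -1436.7 kW
Heat removed = 86202 kJ/min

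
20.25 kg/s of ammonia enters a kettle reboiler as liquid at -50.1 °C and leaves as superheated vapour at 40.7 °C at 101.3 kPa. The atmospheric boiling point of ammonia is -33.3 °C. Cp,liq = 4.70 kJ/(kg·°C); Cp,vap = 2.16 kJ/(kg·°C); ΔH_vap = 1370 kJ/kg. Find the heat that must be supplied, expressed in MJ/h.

liquid -50.1→-33.3 °C: 78.96 kJ/kg
vaporisation at -33.3 °C: 1370 kJ/kg
vapour -33.3→40.7 °C: 159.84 kJ/kg
Δh = 78.96 + 1370 + 159.84 = 1608.8 kJ/kg
Q = ṁ·Δh = 20.25 kg/s × 1608.8 kJ/kg = 32578 kJ/s
|Q| = 32578 kW = 117280 MJ/h

Q = 117000 MJ/h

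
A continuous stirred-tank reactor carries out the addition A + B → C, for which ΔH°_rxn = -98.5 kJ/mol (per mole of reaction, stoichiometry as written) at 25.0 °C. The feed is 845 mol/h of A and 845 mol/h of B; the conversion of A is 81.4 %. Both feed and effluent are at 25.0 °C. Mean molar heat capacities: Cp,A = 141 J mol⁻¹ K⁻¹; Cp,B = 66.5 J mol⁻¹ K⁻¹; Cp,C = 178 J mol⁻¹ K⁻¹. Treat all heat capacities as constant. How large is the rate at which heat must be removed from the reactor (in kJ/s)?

Q_out = 18.8 kJ/s

Extent of reaction ξ = 0.814 × 845 = 687.83 mol/h
Reaction term: ξ·ΔH°_rxn = 687.83 × -98.5 = -67751 kJ/h
Q = ΔH = -67751 kJ/h = -18.82 kW
Heat removed = 18.82 kJ/s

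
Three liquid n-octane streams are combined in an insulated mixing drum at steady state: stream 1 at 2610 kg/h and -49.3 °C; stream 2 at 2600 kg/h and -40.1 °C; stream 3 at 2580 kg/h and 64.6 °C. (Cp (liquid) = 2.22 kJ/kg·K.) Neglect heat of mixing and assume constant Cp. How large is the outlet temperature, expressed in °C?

Adiabatic, steady state ⇒ Σ ṁᵢCp,ᵢ(T_out − Tᵢ) = 0
T_out = Σ ṁᵢCp,ᵢTᵢ / Σ ṁᵢCp,ᵢ
      = -147110 / 17294 = -8.5064 °C

T_out = -8.51 °C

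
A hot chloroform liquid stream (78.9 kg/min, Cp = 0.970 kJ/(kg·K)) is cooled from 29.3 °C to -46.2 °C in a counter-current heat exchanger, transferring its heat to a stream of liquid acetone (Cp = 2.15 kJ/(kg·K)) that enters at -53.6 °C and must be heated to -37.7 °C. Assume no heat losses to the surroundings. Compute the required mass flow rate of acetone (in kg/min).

ṁ_c = 169 kg/min

Heat released by hot stream: Q = 78.9 × 0.970 × (29.3 − -46.2) = 5778.2 kJ/min
Energy balance on cold side (adiabatic exchanger): Q = ṁ_c·Cp_c·(T_c,out − T_c,in)
ṁ_c = 5778.2 / [2.15 × (-37.7 − -53.6)] = 169.03 kg/min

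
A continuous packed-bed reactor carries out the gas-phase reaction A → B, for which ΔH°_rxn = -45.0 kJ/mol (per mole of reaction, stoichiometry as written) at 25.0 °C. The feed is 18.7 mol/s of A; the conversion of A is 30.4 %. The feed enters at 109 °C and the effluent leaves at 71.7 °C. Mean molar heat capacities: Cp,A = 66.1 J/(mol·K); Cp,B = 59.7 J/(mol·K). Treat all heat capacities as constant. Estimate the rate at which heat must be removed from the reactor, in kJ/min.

Extent of reaction ξ = 0.304 × 18.7 = 5.6848 mol/s
Reaction term: ξ·ΔH°_rxn = 5.6848 × -45.0 = -255.82 kJ/s
Sensible, feed 109→25 °C: -103.83 kJ/s
Outlet flows (mol/s): A 13.015, B 5.6848
Sensible, products 25→71.7 °C: 56.025 kJ/s
Q = ΔH = -303.62 kJ/s = -303.62 kW
Heat removed = 18217 kJ/min

Q_out = 18200 kJ/min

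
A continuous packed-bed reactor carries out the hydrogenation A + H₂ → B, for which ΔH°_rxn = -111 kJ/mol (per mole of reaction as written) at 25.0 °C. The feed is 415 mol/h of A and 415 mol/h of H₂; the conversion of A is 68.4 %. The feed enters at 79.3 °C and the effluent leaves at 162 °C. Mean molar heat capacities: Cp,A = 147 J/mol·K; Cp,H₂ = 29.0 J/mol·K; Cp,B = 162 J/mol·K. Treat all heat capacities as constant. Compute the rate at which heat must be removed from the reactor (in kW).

Q_out = 7.23 kW

Extent of reaction ξ = 0.684 × 415 = 283.86 mol/h
Reaction term: ξ·ΔH°_rxn = 283.86 × -111 = -31508 kJ/h
Sensible, feed 79.3→25 °C: -3966.1 kJ/h
Outlet flows (mol/h): A 131.14, H₂ 131.14, B 283.86
Sensible, products 25→162 °C: 9462 kJ/h
Q = ΔH = -26012 kJ/h = -7.2257 kW
Heat removed = 7.2257 kW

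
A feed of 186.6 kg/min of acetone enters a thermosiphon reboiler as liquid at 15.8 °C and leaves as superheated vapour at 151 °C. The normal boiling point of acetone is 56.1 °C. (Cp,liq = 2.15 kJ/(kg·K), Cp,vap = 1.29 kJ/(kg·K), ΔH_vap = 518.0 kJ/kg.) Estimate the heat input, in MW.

Q = 2.26 MW

liquid 15.8→56.1 °C: 86.645 kJ/kg
vaporisation at 56.1 °C: 518 kJ/kg
vapour 56.1→151 °C: 122.42 kJ/kg
Δh = 86.645 + 518 + 122.42 = 727.07 kJ/kg
Q = ṁ·Δh = 186.6 kg/min × 727.07 kJ/kg = 135670 kJ/min
|Q| = 2261.2 kW = 2.2612 MW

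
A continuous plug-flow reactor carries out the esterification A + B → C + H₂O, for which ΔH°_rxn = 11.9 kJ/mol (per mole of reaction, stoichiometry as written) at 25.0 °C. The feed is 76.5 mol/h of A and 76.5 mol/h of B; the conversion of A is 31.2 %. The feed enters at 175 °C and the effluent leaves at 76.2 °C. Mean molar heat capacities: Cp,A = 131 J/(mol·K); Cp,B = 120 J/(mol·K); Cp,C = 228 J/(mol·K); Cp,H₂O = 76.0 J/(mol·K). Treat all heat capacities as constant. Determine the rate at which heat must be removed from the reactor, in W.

Q_out = 430 W

Extent of reaction ξ = 0.312 × 76.5 = 23.868 mol/h
Reaction term: ξ·ΔH°_rxn = 23.868 × 11.9 = 284.03 kJ/h
Sensible, feed 175→25 °C: -2880.2 kJ/h
Outlet flows (mol/h): A 52.632, B 52.632, C 23.868, H₂O 23.868
Sensible, products 25→76.2 °C: 1047.9 kJ/h
Q = ΔH = -1548.3 kJ/h = -0.43009 kW
Heat removed = 430.09 W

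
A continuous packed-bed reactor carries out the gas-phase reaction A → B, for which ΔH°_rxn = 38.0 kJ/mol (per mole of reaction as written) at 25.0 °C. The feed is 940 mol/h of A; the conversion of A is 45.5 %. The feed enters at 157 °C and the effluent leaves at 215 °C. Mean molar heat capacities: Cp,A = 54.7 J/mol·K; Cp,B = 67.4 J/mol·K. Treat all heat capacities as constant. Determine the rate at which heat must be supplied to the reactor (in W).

Q_in = 5630 W

Extent of reaction ξ = 0.455 × 940 = 427.7 mol/h
Reaction term: ξ·ΔH°_rxn = 427.7 × 38.0 = 16253 kJ/h
Sensible, feed 157→25 °C: -6787.2 kJ/h
Outlet flows (mol/h): A 512.3, B 427.7
Sensible, products 25→215 °C: 10801 kJ/h
Q = ΔH = 20267 kJ/h = 5.6297 kW
Heat supplied = 5629.7 W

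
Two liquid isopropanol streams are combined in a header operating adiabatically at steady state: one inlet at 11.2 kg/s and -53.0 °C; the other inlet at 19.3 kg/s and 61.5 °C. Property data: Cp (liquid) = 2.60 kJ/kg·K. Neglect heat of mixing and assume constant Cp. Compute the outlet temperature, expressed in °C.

No heat crosses the boundary, so H_out = H_in.
T_out = Σ ṁᵢCp,ᵢTᵢ / Σ ṁᵢCp,ᵢ
      = 1542.7 / 79.3 = 19.454 °C

T_out = 19.5 °C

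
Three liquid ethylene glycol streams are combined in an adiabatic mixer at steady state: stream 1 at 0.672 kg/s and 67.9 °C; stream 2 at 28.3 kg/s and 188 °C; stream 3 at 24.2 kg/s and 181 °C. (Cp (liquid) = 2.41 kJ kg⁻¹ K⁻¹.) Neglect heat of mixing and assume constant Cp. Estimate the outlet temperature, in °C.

T_out = 183 °C

Adiabatic, steady state ⇒ Σ ṁᵢCp,ᵢ(T_out − Tᵢ) = 0
T_out = Σ ṁᵢCp,ᵢTᵢ / Σ ṁᵢCp,ᵢ
      = 23488 / 128.14 = 183.3 °C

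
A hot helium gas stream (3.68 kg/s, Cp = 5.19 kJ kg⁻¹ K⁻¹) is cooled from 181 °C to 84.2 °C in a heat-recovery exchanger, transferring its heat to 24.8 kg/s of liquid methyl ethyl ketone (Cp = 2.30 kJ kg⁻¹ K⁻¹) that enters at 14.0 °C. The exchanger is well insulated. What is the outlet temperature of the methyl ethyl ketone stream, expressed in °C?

Heat released by hot stream: Q = 3.68 × 5.19 × (181 − 84.2) = 1848.8 kJ/s
Energy balance on cold side (adiabatic exchanger): Q = ṁ_c·Cp_c·(T_c,out − T_c,in)
T_c,out = 14.0 + 1848.8/(24.8 × 2.30) = 46.412 °C

T_c,out = 46.4 °C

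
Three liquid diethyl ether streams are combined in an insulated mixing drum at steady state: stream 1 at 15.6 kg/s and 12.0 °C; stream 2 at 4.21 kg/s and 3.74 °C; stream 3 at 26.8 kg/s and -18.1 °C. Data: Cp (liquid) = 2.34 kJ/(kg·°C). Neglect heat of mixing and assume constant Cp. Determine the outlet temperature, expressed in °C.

T_out = -6.05 °C

Energy balance with Q = 0: Σ ṁᵢCp,ᵢ(T_out − Tᵢ) = 0
T_out = Σ ṁᵢCp,ᵢTᵢ / Σ ṁᵢCp,ᵢ
      = -660.19 / 109.07 = -6.0531 °C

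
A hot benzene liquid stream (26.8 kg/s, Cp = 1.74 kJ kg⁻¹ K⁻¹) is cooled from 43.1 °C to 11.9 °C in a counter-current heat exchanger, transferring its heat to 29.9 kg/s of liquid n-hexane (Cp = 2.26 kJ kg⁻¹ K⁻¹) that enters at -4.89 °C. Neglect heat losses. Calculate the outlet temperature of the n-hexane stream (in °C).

T_c,out = 16.6 °C

Heat released by hot stream: Q = 26.8 × 1.74 × (43.1 − 11.9) = 1454.9 kJ/s
Energy balance on cold side (adiabatic exchanger): Q = ṁ_c·Cp_c·(T_c,out − T_c,in)
T_c,out = -4.89 + 1454.9/(29.9 × 2.26) = 16.641 °C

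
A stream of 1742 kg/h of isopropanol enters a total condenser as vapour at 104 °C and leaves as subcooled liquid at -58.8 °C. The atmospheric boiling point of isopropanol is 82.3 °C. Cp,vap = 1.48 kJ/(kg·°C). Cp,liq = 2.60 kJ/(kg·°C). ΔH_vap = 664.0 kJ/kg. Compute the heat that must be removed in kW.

vapour 104→82.3 °C: -32.116 kJ/kg
condensation at 82.3 °C: -664 kJ/kg
liquid 82.3→-58.8 °C: -366.86 kJ/kg
Δh = -32.116 + -664 + -366.86 = -1063 kJ/kg
Q = ṁ·Δh = 1742 kg/h × -1063 kJ/kg = -1.8517e+06 kJ/h
|Q| = 514.36 kW

Q_c = 514 kW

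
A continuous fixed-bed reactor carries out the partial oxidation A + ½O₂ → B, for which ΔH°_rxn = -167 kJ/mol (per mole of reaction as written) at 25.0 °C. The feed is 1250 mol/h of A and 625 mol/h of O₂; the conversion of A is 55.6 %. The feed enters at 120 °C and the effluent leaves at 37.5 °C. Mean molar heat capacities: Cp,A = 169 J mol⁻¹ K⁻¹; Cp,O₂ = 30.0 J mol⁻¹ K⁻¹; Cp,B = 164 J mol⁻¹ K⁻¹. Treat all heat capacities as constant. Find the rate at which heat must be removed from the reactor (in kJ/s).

Q_out = 37.6 kJ/s

Extent of reaction ξ = 0.556 × 1250 = 695 mol/h
Reaction term: ξ·ΔH°_rxn = 695 × -167 = -116070 kJ/h
Sensible, feed 120→25 °C: -21850 kJ/h
Outlet flows (mol/h): A 555, O₂ 277.5, B 695
Sensible, products 25→37.5 °C: 2701.2 kJ/h
Q = ΔH = -135210 kJ/h = -37.559 kW
Heat removed = 37.559 kJ/s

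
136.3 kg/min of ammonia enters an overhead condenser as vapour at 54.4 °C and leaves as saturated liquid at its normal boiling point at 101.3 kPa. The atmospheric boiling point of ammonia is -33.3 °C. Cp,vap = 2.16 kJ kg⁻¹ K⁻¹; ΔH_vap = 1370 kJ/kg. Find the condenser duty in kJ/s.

Q_c = 3540 kJ/s

vapour 54.4→-33.3 °C: -189.43 kJ/kg
condensation at -33.3 °C: -1370 kJ/kg
Δh = -189.43 + -1370 = -1559.4 kJ/kg
Q = ṁ·Δh = 136.3 kg/min × -1559.4 kJ/kg = -212550 kJ/min
|Q| = 3542.5 kW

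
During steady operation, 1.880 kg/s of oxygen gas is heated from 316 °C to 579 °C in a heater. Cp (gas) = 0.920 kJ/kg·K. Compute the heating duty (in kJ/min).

Q = 27300 kJ/min

Q = ṁ·Cp·ΔT = 1.880 × 0.920 × (579 − 316) = 454.88 kJ/s
Heating duty = 27293 kJ/min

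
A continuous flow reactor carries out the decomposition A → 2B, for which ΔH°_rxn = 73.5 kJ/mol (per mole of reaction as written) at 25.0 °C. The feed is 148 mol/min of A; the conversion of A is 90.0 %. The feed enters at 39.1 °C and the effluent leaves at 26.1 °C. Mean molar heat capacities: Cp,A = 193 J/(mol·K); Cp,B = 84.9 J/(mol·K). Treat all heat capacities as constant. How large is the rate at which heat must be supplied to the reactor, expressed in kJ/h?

Q_in = 565000 kJ/h

Extent of reaction ξ = 0.900 × 148 = 133.2 mol/min
Reaction term: ξ·ΔH°_rxn = 133.2 × 73.5 = 9790.2 kJ/min
Sensible, feed 39.1→25 °C: -402.75 kJ/min
Outlet flows (mol/min): A 14.8, B 266.4
Sensible, products 25→26.1 °C: 28.021 kJ/min
Q = ΔH = 9415.5 kJ/min = 156.92 kW
Heat supplied = 564930 kJ/h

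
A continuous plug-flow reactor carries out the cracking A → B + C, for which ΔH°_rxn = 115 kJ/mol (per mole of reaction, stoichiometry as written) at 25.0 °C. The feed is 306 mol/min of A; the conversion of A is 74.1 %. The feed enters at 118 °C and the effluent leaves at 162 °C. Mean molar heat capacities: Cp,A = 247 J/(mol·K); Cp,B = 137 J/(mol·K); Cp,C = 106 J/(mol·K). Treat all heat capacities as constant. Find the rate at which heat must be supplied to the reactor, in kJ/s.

Extent of reaction ξ = 0.741 × 306 = 226.75 mol/min
Reaction term: ξ·ΔH°_rxn = 226.75 × 115 = 26076 kJ/min
Sensible, feed 118→25 °C: -7029.1 kJ/min
Outlet flows (mol/min): A 79.254, B 226.75, C 226.75
Sensible, products 25→162 °C: 10230 kJ/min
Q = ΔH = 29277 kJ/min = 487.95 kW
Heat supplied = 487.95 kJ/s

Q_in = 488 kJ/s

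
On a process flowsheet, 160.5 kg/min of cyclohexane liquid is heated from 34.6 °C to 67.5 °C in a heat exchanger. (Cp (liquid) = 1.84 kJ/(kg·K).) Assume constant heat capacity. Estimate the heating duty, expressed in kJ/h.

Q = ṁ·Cp·ΔT = 160.5 × 1.84 × (67.5 − 34.6) = 9716 kJ/min
Converting: 9716 / 60 s = 161.93 kW
Heating duty = 582960 kJ/h

Q = 583000 kJ/h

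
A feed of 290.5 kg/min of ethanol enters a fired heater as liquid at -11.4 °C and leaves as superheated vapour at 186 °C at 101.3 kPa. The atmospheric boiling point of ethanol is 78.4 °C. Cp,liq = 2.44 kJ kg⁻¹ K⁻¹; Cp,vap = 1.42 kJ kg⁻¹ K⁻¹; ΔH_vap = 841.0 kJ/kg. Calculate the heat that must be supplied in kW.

Q = 5870 kW

liquid -11.4→78.4 °C: 219.11 kJ/kg
vaporisation at 78.4 °C: 841 kJ/kg
vapour 78.4→186 °C: 152.79 kJ/kg
Δh = 219.11 + 841 + 152.79 = 1212.9 kJ/kg
Q = ṁ·Δh = 290.5 kg/min × 1212.9 kJ/kg = 352350 kJ/min
|Q| = 5872.5 kW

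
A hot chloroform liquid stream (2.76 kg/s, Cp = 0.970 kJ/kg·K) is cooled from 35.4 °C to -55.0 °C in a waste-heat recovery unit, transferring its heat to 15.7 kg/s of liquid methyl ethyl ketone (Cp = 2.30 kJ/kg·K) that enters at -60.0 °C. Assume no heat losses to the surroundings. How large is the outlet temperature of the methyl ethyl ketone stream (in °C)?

Heat released by hot stream: Q = 2.76 × 0.970 × (35.4 − -55.0) = 242.02 kJ/s
Energy balance on cold side (adiabatic exchanger): Q = ṁ_c·Cp_c·(T_c,out − T_c,in)
T_c,out = -60.0 + 242.02/(15.7 × 2.30) = -53.298 °C

T_c,out = -53.3 °C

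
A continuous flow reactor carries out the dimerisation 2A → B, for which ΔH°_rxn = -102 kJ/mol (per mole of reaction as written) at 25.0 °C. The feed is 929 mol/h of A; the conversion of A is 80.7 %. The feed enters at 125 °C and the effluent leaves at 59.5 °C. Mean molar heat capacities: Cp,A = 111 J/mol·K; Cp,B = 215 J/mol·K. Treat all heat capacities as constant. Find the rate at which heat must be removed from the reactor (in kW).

Extent of reaction ξ = 0.807 × 929 / 2 = 374.85 mol/h
Reaction term: ξ·ΔH°_rxn = 374.85 × -102 = -38235 kJ/h
Sensible, feed 125→25 °C: -10312 kJ/h
Outlet flows (mol/h): A 179.3, B 374.85
Sensible, products 25→59.5 °C: 3467.1 kJ/h
Q = ΔH = -45080 kJ/h = -12.522 kW
Heat removed = 12.522 kW

Q_out = 12.5 kW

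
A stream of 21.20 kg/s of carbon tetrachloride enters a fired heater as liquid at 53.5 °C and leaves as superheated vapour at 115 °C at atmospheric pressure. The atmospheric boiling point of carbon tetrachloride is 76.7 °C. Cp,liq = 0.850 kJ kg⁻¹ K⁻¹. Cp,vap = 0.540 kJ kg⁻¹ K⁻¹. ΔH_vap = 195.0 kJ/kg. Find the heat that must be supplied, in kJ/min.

Q = 299000 kJ/min

liquid 53.5→76.7 °C: 19.72 kJ/kg
vaporisation at 76.7 °C: 195 kJ/kg
vapour 76.7→115 °C: 20.682 kJ/kg
Δh = 19.72 + 195 + 20.682 = 235.4 kJ/kg
Q = ṁ·Δh = 21.20 kg/s × 235.4 kJ/kg = 4990.5 kJ/s
|Q| = 4990.5 kW = 299430 kJ/min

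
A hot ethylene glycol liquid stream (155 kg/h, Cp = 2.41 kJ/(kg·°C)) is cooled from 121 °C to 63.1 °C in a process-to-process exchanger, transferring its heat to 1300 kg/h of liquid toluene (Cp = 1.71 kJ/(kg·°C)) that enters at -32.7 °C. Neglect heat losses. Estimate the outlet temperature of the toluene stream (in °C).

T_c,out = -23.0 °C

Heat released by hot stream: Q = 155 × 2.41 × (121 − 63.1) = 21629 kJ/h
Energy balance on cold side (adiabatic exchanger): Q = ṁ_c·Cp_c·(T_c,out − T_c,in)
T_c,out = -32.7 + 21629/(1300 × 1.71) = -22.971 °C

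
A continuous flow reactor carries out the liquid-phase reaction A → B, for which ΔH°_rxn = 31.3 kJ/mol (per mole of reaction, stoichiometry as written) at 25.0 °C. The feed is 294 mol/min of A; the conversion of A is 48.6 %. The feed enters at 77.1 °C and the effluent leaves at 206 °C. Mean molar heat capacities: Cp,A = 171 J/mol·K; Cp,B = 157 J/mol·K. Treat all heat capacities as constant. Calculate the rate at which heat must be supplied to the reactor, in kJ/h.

Extent of reaction ξ = 0.486 × 294 = 142.88 mol/min
Reaction term: ξ·ΔH°_rxn = 142.88 × 31.3 = 4472.3 kJ/min
Sensible, feed 77.1→25 °C: -2619.3 kJ/min
Outlet flows (mol/min): A 151.12, B 142.88
Sensible, products 25→206 °C: 8737.5 kJ/min
Q = ΔH = 10591 kJ/min = 176.51 kW
Heat supplied = 635430 kJ/h

Q_in = 635000 kJ/h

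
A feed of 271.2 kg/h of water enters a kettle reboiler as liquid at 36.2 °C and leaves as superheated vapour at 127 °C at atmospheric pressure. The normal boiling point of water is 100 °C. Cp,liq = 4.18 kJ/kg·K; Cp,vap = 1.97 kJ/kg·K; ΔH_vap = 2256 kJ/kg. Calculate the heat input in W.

liquid 36.2→100 °C: 266.68 kJ/kg
vaporisation at 100 °C: 2256 kJ/kg
vapour 100→127 °C: 53.19 kJ/kg
Δh = 266.68 + 2256 + 53.19 = 2575.9 kJ/kg
Q = ṁ·Δh = 271.2 kg/h × 2575.9 kJ/kg = 698580 kJ/h
|Q| = 194.05 kW = 194050 W

Q = 194000 W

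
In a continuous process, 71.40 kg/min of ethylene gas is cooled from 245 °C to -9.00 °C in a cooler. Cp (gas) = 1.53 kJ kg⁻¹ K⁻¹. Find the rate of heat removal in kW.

Q = ṁ·Cp·ΔT = 71.40 × 1.53 × (-9.00 − 245) = -27747 kJ/min
Converting: 27747 / 60 s = 462.46 kW

Q_c = 462 kW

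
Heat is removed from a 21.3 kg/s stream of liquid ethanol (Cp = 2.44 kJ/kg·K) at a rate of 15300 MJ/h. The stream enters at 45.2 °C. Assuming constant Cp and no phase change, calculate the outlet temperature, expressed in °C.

T_out = -36.6 °C

Q = 15300 MJ/h = 4250 kJ/s
ΔT = Q/(ṁ·Cp) = 4250/(21.3×2.44) = 81.775 K
T_out = 45.2 − 81.775 = -36.575 °C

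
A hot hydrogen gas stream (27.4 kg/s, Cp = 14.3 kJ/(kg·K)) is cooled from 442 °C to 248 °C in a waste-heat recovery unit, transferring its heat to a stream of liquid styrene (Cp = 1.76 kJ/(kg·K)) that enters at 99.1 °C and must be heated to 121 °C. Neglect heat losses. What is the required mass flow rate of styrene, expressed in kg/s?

Heat released by hot stream: Q = 27.4 × 14.3 × (442 − 248) = 76013 kJ/s
Energy balance on cold side (adiabatic exchanger): Q = ṁ_c·Cp_c·(T_c,out − T_c,in)
ṁ_c = 76013 / [1.76 × (121 − 99.1)] = 1972.1 kg/s

ṁ_c = 1970 kg/s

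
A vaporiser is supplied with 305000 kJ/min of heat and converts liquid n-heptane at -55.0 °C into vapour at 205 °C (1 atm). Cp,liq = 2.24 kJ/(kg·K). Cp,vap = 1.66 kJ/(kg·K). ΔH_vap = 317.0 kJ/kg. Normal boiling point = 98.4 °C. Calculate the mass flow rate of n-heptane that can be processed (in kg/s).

ṁ = 6.07 kg/s

Δh = 2.24×(98.4−-55.0) + 317.0 + 1.66×(205−98.4) = 837.57 kJ/kg
Q = 305000 kJ/min = 5083.3 kJ/s = 5083.3 kJ/s
ṁ = Q/Δh = 5083.3 / 837.57 = 6.0691 kg/s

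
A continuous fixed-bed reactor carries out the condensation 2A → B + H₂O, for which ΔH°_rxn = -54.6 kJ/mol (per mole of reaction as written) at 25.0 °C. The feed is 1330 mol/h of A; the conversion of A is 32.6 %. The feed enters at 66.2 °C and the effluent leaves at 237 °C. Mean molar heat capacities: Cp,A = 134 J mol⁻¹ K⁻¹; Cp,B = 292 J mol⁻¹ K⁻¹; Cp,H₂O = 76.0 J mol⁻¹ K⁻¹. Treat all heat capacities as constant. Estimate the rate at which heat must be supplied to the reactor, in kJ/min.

Extent of reaction ξ = 0.326 × 1330 / 2 = 216.79 mol/h
Reaction term: ξ·ΔH°_rxn = 216.79 × -54.6 = -11837 kJ/h
Sensible, feed 66.2→25 °C: -7342.7 kJ/h
Outlet flows (mol/h): A 896.42, B 216.79, H₂O 216.79
Sensible, products 25→237 °C: 42379 kJ/h
Q = ΔH = 23199 kJ/h = 6.4442 kW
Heat supplied = 386.65 kJ/min

Q_in = 387 kJ/min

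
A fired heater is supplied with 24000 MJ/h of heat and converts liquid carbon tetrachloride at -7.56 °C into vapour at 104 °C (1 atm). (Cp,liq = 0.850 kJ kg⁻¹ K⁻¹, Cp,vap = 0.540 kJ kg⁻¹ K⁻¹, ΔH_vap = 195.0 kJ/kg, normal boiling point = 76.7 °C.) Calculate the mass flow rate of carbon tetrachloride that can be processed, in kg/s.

Δh = 0.850×(76.7−-7.56) + 195.0 + 0.540×(104−76.7) = 281.36 kJ/kg
Q = 24000 MJ/h = 6666.7 kJ/s = 6666.7 kJ/s
ṁ = Q/Δh = 6666.7 / 281.36 = 23.694 kg/s

ṁ = 23.7 kg/s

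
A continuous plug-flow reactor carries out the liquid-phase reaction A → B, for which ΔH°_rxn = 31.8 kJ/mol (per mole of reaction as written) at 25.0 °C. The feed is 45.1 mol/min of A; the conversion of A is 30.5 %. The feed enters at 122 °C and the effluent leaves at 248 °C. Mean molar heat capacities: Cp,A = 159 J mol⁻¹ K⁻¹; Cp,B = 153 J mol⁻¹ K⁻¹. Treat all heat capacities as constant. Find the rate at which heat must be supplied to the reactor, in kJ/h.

Extent of reaction ξ = 0.305 × 45.1 = 13.755 mol/min
Reaction term: ξ·ΔH°_rxn = 13.755 × 31.8 = 437.42 kJ/min
Sensible, feed 122→25 °C: -695.58 kJ/min
Outlet flows (mol/min): A 31.345, B 13.755
Sensible, products 25→248 °C: 1580.7 kJ/min
Q = ΔH = 1322.6 kJ/min = 22.043 kW
Heat supplied = 79353 kJ/h

Q_in = 79400 kJ/h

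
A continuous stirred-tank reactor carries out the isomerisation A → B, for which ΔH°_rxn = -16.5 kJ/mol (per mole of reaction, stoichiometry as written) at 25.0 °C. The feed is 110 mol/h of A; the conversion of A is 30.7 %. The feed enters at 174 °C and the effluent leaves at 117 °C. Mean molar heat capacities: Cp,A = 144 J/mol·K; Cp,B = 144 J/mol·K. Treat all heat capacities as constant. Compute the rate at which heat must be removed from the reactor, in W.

Q_out = 406 W

Extent of reaction ξ = 0.307 × 110 = 33.77 mol/h
Reaction term: ξ·ΔH°_rxn = 33.77 × -16.5 = -557.2 kJ/h
Sensible, feed 174→25 °C: -2360.2 kJ/h
Outlet flows (mol/h): A 76.23, B 33.77
Sensible, products 25→117 °C: 1457.3 kJ/h
Q = ΔH = -1460.1 kJ/h = -0.40558 kW
Heat removed = 405.58 W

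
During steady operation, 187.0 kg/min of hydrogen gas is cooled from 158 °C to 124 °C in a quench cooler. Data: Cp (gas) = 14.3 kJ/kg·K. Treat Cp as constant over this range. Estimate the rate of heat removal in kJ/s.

Q_c = 1520 kJ/s

Q = ṁ·Cp·ΔT = 187.0 × 14.3 × (124 − 158) = -90919 kJ/min
Converting: 90919 / 60 s = 1515.3 kW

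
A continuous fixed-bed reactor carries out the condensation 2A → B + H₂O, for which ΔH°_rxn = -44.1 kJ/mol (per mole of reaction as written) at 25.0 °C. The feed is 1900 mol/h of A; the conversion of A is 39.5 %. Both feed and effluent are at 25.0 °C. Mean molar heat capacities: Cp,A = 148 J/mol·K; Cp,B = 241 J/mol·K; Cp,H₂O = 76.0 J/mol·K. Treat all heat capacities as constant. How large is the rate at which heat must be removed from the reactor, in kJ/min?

Extent of reaction ξ = 0.395 × 1900 / 2 = 375.25 mol/h
Reaction term: ξ·ΔH°_rxn = 375.25 × -44.1 = -16549 kJ/h
Q = ΔH = -16549 kJ/h = -4.5968 kW
Heat removed = 275.81 kJ/min

Q_out = 276 kJ/min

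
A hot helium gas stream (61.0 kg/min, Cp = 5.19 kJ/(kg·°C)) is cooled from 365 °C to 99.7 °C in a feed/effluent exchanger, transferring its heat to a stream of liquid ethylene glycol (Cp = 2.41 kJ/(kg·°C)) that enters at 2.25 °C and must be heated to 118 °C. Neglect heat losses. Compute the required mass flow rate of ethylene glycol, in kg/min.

Heat released by hot stream: Q = 61.0 × 5.19 × (365 − 99.7) = 83991 kJ/min
Energy balance on cold side (adiabatic exchanger): Q = ṁ_c·Cp_c·(T_c,out − T_c,in)
ṁ_c = 83991 / [2.41 × (118 − 2.25)] = 301.09 kg/min

ṁ_c = 301 kg/min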